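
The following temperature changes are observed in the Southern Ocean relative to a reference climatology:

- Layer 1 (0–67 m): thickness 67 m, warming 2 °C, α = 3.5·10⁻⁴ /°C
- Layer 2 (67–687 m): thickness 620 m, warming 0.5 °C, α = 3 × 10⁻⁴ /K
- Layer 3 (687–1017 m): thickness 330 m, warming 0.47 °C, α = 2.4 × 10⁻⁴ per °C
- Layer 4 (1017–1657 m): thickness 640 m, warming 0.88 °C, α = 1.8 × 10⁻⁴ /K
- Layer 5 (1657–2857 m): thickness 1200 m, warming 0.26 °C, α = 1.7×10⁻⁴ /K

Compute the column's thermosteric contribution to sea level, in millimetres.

Layer 1: 2 × 3.5×10⁻⁴ × 67 = 0.04690 m
620 × 0.5 × 3×10⁻⁴ = 0.09300 m
Layer 3: 330 × 2.4×10⁻⁴ × 0.47 = 0.037224 m
Layer 4: 1.8×10⁻⁴ × 640 × 0.88 = 0.101376 m
1200 × 0.26 × 1.7×10⁻⁴ = 0.05304 m
Δh = 0.04690 + 0.09300 + 0.037224 + 0.101376 + 0.05304 = 0.33154 m

332 mm of thermosteric rise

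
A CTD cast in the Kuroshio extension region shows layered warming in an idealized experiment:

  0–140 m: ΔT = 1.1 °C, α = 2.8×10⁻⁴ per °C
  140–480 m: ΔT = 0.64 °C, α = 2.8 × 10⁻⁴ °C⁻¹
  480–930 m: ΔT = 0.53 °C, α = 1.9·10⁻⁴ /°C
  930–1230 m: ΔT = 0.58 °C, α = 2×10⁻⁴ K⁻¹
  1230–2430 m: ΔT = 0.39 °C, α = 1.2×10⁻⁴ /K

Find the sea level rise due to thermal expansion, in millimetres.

Layer 1: 140 × 2.8×10⁻⁴ × 1.1 = 0.04312 m
Layer 2: 2.8×10⁻⁴ × 340 × 0.64 = 0.060928 m
Layer 3: 1.9×10⁻⁴ × 0.53 × 450 = 0.045315 m
930–1230 m: 300 × 2×10⁻⁴ × 0.58 = 0.03480 m
1230–2430 m: 1.2×10⁻⁴ × 0.39 × 1200 = 0.05616 m
Δh = 0.04312 + 0.060928 + 0.045315 + 0.03480 + 0.05616 = 0.240323 m

Δh = 240 mm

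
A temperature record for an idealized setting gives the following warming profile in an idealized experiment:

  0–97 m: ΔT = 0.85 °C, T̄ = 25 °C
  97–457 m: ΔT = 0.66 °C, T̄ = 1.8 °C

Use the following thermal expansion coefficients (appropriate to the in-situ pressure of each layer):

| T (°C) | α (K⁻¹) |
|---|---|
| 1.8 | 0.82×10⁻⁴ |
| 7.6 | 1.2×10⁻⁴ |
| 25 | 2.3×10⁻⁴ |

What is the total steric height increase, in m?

Layer 1 at 25 °C → α = 2.3×10⁻⁴ K⁻¹
Layer 2 at 1.8 °C → α = 0.82×10⁻⁴ K⁻¹
0.85 × 2.3×10⁻⁴ × 97 = 0.0189635 m
Layer 2: 0.82×10⁻⁴ × 0.66 × 360 = 0.0194832 m
Δh = 0.0189635 + 0.0194832 = 0.0384467 m

Δh = 0.0384 m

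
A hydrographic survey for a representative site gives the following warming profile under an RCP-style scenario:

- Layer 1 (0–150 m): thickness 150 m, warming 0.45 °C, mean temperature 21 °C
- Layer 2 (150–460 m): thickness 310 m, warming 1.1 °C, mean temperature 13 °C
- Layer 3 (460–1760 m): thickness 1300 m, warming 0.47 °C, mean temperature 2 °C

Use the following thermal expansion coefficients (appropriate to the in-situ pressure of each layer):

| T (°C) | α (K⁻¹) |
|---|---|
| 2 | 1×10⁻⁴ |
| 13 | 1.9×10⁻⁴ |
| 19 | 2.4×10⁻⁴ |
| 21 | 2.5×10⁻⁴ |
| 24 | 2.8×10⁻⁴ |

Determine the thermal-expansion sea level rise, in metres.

Δh = 0.143 m

Layer 1 at 21 °C → α = 2.5×10⁻⁴ K⁻¹
Layer 2 at 13 °C → α = 1.9×10⁻⁴ K⁻¹
Layer 3 at 2 °C → α = 1×10⁻⁴ K⁻¹
0.45 × 2.5×10⁻⁴ × 150 = 0.016875 m
310 × 1.9×10⁻⁴ × 1.1 = 0.06479 m
460–1760 m: 1×10⁻⁴ × 0.47 × 1300 = 0.06110 m
Δh = 0.016875 + 0.06479 + 0.06110 = 0.142765 m ≈ 0.143 m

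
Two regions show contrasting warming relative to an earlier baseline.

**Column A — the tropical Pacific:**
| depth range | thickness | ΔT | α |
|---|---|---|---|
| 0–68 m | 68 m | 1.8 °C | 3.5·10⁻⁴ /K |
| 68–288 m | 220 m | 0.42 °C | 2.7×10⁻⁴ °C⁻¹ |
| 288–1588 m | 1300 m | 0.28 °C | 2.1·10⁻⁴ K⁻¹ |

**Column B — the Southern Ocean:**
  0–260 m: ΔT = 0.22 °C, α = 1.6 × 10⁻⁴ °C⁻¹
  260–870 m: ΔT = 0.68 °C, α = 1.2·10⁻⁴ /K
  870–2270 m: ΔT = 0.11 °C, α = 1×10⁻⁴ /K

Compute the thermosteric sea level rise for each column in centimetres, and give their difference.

A Layer 1: 1.8 × 68 × 3.5×10⁻⁴ = 0.04284 m
A 68–288 m: 2.7×10⁻⁴ × 220 × 0.42 = 0.024948 m
A 2.1×10⁻⁴ × 1300 × 0.28 = 0.07644 m
A total: 0.144228 m
B 0–260 m: 260 × 1.6×10⁻⁴ × 0.22 = 0.009152 m
B 260–870 m: 610 × 0.68 × 1.2×10⁻⁴ = 0.049776 m
B 1400 × 0.11 × 1×10⁻⁴ = 0.01540 m
B total: 0.074328 m
Difference: 0.144228 − 0.074328 = 0.06990 m

Δh_A ≈ 14.4 cm, Δh_B ≈ 7.43 cm; difference ≈ 6.99 cm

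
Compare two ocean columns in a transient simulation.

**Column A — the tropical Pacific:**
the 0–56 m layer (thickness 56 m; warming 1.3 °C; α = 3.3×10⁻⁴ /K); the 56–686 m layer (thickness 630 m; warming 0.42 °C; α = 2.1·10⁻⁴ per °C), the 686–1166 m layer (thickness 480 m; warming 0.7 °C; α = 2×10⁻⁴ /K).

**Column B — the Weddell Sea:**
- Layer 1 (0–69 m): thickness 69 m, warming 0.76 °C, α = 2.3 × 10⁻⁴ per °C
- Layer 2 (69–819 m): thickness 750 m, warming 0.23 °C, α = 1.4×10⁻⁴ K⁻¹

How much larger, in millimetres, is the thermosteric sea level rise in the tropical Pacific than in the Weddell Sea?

Δh_A − Δh_B ≈ 111 mm

A 0–56 m: 1.3 × 56 × 3.3×10⁻⁴ = 0.024024 m
A 630 × 2.1×10⁻⁴ × 0.42 = 0.055566 m
A 686–1166 m: 2×10⁻⁴ × 0.7 × 480 = 0.06720 m
A total: 0.14679 m
B Layer 1: 2.3×10⁻⁴ × 69 × 0.76 = 0.0120612 m
B Layer 2: 1.4×10⁻⁴ × 0.23 × 750 = 0.02415 m
B total: 0.0362112 m
Difference: 0.14679 − 0.0362112 = 0.1105788 m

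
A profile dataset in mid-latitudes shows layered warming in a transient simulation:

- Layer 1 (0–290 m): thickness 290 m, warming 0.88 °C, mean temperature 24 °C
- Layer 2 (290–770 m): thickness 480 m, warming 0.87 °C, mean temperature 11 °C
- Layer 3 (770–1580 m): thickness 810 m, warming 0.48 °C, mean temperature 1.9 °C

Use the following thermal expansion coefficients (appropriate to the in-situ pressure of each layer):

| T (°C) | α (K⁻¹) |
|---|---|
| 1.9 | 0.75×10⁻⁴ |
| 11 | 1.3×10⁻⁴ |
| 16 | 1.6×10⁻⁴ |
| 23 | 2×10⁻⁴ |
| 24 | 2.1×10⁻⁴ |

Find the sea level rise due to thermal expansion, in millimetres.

Layer 1 at 24 °C → α = 2.1×10⁻⁴ K⁻¹
Layer 2 at 11 °C → α = 1.3×10⁻⁴ K⁻¹
Layer 3 at 1.9 °C → α = 0.75×10⁻⁴ K⁻¹
2.1×10⁻⁴ × 290 × 0.88 = 0.053592 m
1.3×10⁻⁴ × 0.87 × 480 = 0.054288 m
Layer 3: 0.48 × 0.75×10⁻⁴ × 810 = 0.02916 m
Δh = 0.053592 + 0.054288 + 0.02916 = 0.13704 m ≈ 140 mm

Δh = 140 mm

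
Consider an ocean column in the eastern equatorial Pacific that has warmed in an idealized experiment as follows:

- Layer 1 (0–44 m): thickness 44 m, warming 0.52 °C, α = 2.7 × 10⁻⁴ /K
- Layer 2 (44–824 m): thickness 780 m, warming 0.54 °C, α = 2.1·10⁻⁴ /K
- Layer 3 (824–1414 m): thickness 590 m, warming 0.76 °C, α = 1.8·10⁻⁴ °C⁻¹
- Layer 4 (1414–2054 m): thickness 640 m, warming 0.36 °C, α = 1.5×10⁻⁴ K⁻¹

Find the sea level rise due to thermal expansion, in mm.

0.52 × 2.7×10⁻⁴ × 44 = 0.0061776 m
780 × 0.54 × 2.1×10⁻⁴ = 0.088452 m
1.8×10⁻⁴ × 0.76 × 590 = 0.080712 m
Layer 4: 1.5×10⁻⁴ × 640 × 0.36 = 0.03456 m
Δh = 0.0061776 + 0.088452 + 0.080712 + 0.03456 = 0.2099016 m

Δh ≈ 210 mm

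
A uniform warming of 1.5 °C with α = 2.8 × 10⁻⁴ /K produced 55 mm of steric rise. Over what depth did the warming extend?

H ≈ 131 m

H = Δh/(αΔT) = 0.055 / (2.8×10⁻⁴ × 1.5) ≈ 131.0 m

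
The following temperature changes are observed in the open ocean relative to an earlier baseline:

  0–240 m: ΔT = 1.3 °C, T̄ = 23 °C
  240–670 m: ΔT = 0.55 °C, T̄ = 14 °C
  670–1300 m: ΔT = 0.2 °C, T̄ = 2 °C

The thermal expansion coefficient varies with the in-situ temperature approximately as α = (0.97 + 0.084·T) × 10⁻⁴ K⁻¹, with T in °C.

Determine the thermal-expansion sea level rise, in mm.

Layer 1: α = (0.97 + 0.084×23)×10⁻⁴ = 2.902×10⁻⁴ K⁻¹
Layer 2: α = (0.97 + 0.084×14)×10⁻⁴ = 2.146×10⁻⁴ K⁻¹
Layer 3: α = (0.97 + 0.084×2)×10⁻⁴ = 1.138×10⁻⁴ K⁻¹
240 × 1.3 × 2.902×10⁻⁴ = 0.0905424 m
Layer 2: 430 × 0.55 × 2.146×10⁻⁴ = 0.0507529 m
0.2 × 1.138×10⁻⁴ × 630 = 0.0143388 m
Δh = 0.0905424 + 0.0507529 + 0.0143388 = 0.1556341 m

Δh ≈ 160 mm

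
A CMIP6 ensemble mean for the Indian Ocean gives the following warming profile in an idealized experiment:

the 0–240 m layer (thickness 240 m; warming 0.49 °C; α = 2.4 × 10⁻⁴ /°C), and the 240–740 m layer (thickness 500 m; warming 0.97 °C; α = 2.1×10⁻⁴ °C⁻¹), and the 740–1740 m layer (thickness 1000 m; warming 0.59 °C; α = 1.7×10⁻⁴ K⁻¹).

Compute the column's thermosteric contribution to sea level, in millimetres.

230 mm

240 × 2.4×10⁻⁴ × 0.49 = 0.028224 m
240–740 m: 500 × 2.1×10⁻⁴ × 0.97 = 0.10185 m
740–1740 m: 0.59 × 1000 × 1.7×10⁻⁴ = 0.10030 m
Δh = 0.028224 + 0.10185 + 0.10030 = 0.230374 m ≈ 230 mm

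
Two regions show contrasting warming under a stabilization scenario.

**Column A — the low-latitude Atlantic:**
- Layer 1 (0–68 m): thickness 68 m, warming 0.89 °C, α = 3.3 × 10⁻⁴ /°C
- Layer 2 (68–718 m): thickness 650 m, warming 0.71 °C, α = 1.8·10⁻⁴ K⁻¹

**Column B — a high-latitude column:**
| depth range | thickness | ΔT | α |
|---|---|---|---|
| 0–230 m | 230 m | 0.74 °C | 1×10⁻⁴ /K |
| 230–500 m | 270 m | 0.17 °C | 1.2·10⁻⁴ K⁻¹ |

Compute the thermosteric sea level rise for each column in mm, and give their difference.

A: 100 mm; B: 23 mm; difference 81 mm

A Layer 1: 0.89 × 68 × 3.3×10⁻⁴ = 0.0199716 m
A 68–718 m: 0.71 × 650 × 1.8×10⁻⁴ = 0.08307 m
A total: 0.1030416 m
B Layer 1: 0.74 × 230 × 1×10⁻⁴ = 0.01702 m
B 0.17 × 270 × 1.2×10⁻⁴ = 0.005508 m
B total: 0.022528 m
Difference: 0.1030416 − 0.022528 = 0.0805136 m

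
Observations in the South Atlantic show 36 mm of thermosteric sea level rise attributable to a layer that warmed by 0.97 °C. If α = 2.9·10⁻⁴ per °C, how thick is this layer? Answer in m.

H = Δh/(αΔT) = 0.036 / (2.9×10⁻⁴ × 0.97) ≈ 128.0 m

about 130 m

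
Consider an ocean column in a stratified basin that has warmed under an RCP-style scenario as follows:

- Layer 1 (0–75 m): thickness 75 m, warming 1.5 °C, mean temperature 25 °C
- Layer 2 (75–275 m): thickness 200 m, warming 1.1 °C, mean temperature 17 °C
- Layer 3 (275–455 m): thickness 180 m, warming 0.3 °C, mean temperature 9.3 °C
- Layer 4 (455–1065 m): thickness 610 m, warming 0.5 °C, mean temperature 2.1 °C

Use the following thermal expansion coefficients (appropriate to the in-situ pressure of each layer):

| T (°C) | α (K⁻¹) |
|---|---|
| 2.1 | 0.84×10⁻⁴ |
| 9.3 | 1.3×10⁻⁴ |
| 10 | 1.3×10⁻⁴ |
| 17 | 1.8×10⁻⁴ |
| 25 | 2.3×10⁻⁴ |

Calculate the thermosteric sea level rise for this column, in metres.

Layer 1 at 25 °C → α = 2.3×10⁻⁴ K⁻¹
Layer 2 at 17 °C → α = 1.8×10⁻⁴ K⁻¹
Layer 3 at 9.3 °C → α = 1.3×10⁻⁴ K⁻¹
Layer 4 at 2.1 °C → α = 0.84×10⁻⁴ K⁻¹
0–75 m: 2.3×10⁻⁴ × 75 × 1.5 = 0.025875 m
75–275 m: 1.1 × 1.8×10⁻⁴ × 200 = 0.03960 m
275–455 m: 180 × 1.3×10⁻⁴ × 0.3 = 0.00702 m
455–1065 m: 0.5 × 610 × 0.84×10⁻⁴ = 0.02562 m
Δh = 0.025875 + 0.03960 + 0.00702 + 0.02562 = 0.098115 m

Δh ≈ 0.098 m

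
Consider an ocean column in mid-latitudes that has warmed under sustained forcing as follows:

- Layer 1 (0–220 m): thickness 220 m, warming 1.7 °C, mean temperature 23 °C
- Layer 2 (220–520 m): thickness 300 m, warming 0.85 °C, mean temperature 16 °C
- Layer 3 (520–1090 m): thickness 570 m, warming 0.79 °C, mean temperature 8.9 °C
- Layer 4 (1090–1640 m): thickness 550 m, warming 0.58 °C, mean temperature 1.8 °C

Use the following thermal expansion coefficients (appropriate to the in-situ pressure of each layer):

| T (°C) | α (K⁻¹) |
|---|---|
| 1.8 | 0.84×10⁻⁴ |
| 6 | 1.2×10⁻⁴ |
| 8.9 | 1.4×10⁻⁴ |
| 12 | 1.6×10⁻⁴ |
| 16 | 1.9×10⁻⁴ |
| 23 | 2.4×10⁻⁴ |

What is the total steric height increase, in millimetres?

Δh ≈ 228 mm

Layer 1 at 23 °C → α = 2.4×10⁻⁴ K⁻¹
Layer 2 at 16 °C → α = 1.9×10⁻⁴ K⁻¹
Layer 3 at 8.9 °C → α = 1.4×10⁻⁴ K⁻¹
Layer 4 at 1.8 °C → α = 0.84×10⁻⁴ K⁻¹
Layer 1: 220 × 1.7 × 2.4×10⁻⁴ = 0.08976 m
0.85 × 300 × 1.9×10⁻⁴ = 0.04845 m
520–1090 m: 1.4×10⁻⁴ × 570 × 0.79 = 0.063042 m
0.58 × 550 × 0.84×10⁻⁴ = 0.026796 m
Δh = 0.08976 + 0.04845 + 0.063042 + 0.026796 = 0.228048 m ≈ 228 mm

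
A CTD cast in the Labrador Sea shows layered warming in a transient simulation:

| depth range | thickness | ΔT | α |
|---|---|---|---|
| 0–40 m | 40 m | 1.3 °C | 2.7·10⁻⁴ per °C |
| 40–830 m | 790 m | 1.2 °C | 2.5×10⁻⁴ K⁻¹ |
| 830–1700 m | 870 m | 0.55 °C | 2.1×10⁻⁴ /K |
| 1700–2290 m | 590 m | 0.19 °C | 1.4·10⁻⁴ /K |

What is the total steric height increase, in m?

Δh = 0.37 m

Layer 1: 1.3 × 2.7×10⁻⁴ × 40 = 0.01404 m
1.2 × 790 × 2.5×10⁻⁴ = 0.23700 m
0.55 × 2.1×10⁻⁴ × 870 = 0.100485 m
1700–2290 m: 0.19 × 590 × 1.4×10⁻⁴ = 0.015694 m
Δh = 0.01404 + 0.23700 + 0.100485 + 0.015694 = 0.367219 m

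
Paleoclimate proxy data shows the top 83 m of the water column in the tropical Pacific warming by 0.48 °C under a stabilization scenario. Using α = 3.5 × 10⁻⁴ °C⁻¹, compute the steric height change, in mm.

14 mm of thermosteric rise

Δh = αΔT·H = 3.5×10⁻⁴ × 0.48 × 83 = 0.013944 m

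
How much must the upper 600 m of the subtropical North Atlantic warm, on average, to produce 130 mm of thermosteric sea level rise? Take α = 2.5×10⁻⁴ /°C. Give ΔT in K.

ΔT ≈ 0.87 K

ΔT = Δh/(αH) = 0.13 / (2.5×10⁻⁴ × 600) ≈ 0.8667 K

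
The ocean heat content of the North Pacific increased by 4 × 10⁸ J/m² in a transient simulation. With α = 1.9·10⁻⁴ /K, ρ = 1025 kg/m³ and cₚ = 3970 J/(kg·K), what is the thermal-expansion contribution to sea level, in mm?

18.7 mm of thermosteric rise

Δh = αQ/(ρcₚ) = 1.9×10⁻⁴ × 4×10⁸ / (1025 × 3970) ≈ 0.018677 m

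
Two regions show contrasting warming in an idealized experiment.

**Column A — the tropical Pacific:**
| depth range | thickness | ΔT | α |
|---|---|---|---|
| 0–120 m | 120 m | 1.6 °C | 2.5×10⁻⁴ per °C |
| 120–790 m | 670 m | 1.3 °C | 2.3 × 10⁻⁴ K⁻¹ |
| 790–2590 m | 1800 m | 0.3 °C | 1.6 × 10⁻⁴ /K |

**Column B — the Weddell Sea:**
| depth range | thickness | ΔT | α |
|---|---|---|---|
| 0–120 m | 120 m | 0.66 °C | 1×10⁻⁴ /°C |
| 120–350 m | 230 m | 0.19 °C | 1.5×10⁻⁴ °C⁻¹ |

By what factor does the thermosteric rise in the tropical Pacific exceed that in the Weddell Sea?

A Layer 1: 1.6 × 2.5×10⁻⁴ × 120 = 0.04800 m
A Layer 2: 2.3×10⁻⁴ × 670 × 1.3 = 0.20033 m
A 790–2590 m: 1.6×10⁻⁴ × 1800 × 0.3 = 0.08640 m
A total: 0.33473 m
B Layer 1: 120 × 0.66 × 1×10⁻⁴ = 0.00792 m
B 230 × 0.19 × 1.5×10⁻⁴ = 0.006555 m
B total: 0.014475 m
Ratio: 0.33473 / 0.014475 ≈ 23.12

a factor of 23.1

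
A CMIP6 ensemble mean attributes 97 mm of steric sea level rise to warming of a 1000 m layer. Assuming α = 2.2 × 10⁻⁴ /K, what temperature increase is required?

ΔT = Δh/(αH) = 0.097 / (2.2×10⁻⁴ × 1000) ≈ 0.4409 K

0.441 K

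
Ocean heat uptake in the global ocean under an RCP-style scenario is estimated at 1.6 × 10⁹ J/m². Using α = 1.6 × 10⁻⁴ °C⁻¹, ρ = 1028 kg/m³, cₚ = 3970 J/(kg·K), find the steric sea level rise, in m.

about 0.0627 m

Δh = αQ/(ρcₚ) = 1.6×10⁻⁴ × 1.6×10⁹ / (1028 × 3970) ≈ 0.062727 m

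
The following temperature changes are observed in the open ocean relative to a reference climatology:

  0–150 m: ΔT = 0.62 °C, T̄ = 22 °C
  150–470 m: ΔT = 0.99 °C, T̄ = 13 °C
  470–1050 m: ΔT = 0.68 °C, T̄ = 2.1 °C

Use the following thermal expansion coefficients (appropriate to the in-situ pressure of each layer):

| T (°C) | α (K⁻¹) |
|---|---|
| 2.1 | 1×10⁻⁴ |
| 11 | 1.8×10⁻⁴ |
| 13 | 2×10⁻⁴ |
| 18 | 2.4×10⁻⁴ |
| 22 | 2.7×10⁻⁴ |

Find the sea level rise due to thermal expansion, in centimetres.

Layer 1 at 22 °C → α = 2.7×10⁻⁴ K⁻¹
Layer 2 at 13 °C → α = 2×10⁻⁴ K⁻¹
Layer 3 at 2.1 °C → α = 1×10⁻⁴ K⁻¹
Layer 1: 0.62 × 150 × 2.7×10⁻⁴ = 0.02511 m
150–470 m: 0.99 × 2×10⁻⁴ × 320 = 0.06336 m
0.68 × 580 × 1×10⁻⁴ = 0.03944 m
Δh = 0.02511 + 0.06336 + 0.03944 = 0.12791 m

about 12.8 cm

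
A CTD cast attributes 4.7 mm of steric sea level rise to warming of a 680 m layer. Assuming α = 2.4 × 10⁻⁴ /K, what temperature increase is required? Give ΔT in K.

ΔT = Δh/(αH) = 0.0047 / (2.4×10⁻⁴ × 680) ≈ 0.02880 K

0.0288 K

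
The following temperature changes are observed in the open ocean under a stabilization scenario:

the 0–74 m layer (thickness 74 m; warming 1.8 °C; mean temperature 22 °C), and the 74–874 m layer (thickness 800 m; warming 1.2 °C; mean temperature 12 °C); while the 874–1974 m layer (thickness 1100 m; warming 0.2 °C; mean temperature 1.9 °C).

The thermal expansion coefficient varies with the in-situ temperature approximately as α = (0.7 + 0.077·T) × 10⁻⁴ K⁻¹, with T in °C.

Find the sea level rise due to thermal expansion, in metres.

Layer 1: α = (0.7 + 0.077×22)×10⁻⁴ = 2.394×10⁻⁴ K⁻¹
Layer 2: α = (0.7 + 0.077×12)×10⁻⁴ = 1.624×10⁻⁴ K⁻¹
Layer 3: α = (0.7 + 0.077×1.9)×10⁻⁴ = 0.8463×10⁻⁴ K⁻¹
0–74 m: 2.394×10⁻⁴ × 1.8 × 74 = 0.03188808 m
1.2 × 1.624×10⁻⁴ × 800 = 0.155904 m
Layer 3: 0.8463×10⁻⁴ × 0.2 × 1100 = 0.0186186 m
Δh = 0.03188808 + 0.155904 + 0.0186186 = 0.20641068 m ≈ 0.206 m

0.206 m of thermosteric rise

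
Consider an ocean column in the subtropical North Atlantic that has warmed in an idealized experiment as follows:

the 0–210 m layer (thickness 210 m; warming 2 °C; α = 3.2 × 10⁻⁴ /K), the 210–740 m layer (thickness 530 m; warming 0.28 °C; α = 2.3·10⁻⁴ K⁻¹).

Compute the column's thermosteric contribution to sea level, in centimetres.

Δh ≈ 16.9 cm

Layer 1: 210 × 2 × 3.2×10⁻⁴ = 0.13440 m
0.28 × 2.3×10⁻⁴ × 530 = 0.034132 m
Δh = 0.13440 + 0.034132 = 0.168532 m ≈ 16.9 cm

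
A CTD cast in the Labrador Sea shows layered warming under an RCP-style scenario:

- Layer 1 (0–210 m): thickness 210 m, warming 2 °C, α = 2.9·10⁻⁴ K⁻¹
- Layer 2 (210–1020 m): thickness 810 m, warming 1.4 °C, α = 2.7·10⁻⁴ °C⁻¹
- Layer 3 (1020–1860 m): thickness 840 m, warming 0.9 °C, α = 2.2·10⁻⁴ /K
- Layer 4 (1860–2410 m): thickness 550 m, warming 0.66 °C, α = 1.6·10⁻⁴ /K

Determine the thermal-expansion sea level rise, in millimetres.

Layer 1: 2 × 2.9×10⁻⁴ × 210 = 0.12180 m
1.4 × 810 × 2.7×10⁻⁴ = 0.30618 m
Layer 3: 840 × 0.9 × 2.2×10⁻⁴ = 0.16632 m
1860–2410 m: 1.6×10⁻⁴ × 550 × 0.66 = 0.05808 m
Δh = 0.12180 + 0.30618 + 0.16632 + 0.05808 = 0.65238 m ≈ 652 mm

652 mm of thermosteric rise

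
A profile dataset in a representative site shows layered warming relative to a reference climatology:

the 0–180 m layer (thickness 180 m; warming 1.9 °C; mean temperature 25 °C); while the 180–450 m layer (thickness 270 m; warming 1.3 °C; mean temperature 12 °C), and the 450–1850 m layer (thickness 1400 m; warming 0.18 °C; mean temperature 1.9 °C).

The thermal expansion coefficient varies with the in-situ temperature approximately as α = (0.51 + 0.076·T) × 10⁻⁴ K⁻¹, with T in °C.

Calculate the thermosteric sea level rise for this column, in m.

about 0.15 m

Layer 1: α = (0.51 + 0.076×25)×10⁻⁴ = 2.41×10⁻⁴ K⁻¹
Layer 2: α = (0.51 + 0.076×12)×10⁻⁴ = 1.422×10⁻⁴ K⁻¹
Layer 3: α = (0.51 + 0.076×1.9)×10⁻⁴ = 0.6544×10⁻⁴ K⁻¹
180 × 2.41×10⁻⁴ × 1.9 = 0.082422 m
180–450 m: 270 × 1.422×10⁻⁴ × 1.3 = 0.0499122 m
0.6544×10⁻⁴ × 0.18 × 1400 = 0.01649088 m
Δh = 0.082422 + 0.0499122 + 0.01649088 = 0.14882508 m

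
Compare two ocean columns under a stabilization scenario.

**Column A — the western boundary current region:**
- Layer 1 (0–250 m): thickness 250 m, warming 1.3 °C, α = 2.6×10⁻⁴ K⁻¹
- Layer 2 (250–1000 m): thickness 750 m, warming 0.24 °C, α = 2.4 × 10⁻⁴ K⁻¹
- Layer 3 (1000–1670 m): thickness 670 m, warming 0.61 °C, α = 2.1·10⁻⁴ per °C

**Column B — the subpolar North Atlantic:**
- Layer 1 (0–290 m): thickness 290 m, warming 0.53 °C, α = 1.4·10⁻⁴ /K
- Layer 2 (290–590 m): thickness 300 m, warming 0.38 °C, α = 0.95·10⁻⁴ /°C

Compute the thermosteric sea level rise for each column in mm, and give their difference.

A Layer 1: 2.6×10⁻⁴ × 250 × 1.3 = 0.08450 m
A Layer 2: 750 × 2.4×10⁻⁴ × 0.24 = 0.04320 m
A 1000–1670 m: 670 × 2.1×10⁻⁴ × 0.61 = 0.085827 m
A total: 0.213527 m
B Layer 1: 1.4×10⁻⁴ × 0.53 × 290 = 0.021518 m
B 300 × 0.38 × 0.95×10⁻⁴ = 0.01083 m
B total: 0.032348 m
Difference: 0.213527 − 0.032348 = 0.181179 m

Δh_A ≈ 214 mm, Δh_B ≈ 32.3 mm; difference ≈ 181 mm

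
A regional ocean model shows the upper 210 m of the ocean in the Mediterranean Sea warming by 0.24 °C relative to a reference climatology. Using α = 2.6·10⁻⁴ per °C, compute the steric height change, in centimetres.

Δh = 1.31 cm

Δh = αΔT·H = 2.6×10⁻⁴ × 0.24 × 210 = 0.013104 m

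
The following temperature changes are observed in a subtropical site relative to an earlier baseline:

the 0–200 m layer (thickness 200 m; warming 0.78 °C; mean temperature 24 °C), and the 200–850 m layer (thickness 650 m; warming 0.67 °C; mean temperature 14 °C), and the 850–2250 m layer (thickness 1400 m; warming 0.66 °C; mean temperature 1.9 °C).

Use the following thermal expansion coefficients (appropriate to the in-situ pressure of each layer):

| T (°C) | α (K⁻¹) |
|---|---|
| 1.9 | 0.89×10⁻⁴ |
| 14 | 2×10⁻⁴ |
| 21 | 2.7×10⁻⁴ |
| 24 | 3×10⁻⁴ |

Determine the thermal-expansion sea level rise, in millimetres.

Δh = 216 mm

Layer 1 at 24 °C → α = 3×10⁻⁴ K⁻¹
Layer 2 at 14 °C → α = 2×10⁻⁴ K⁻¹
Layer 3 at 1.9 °C → α = 0.89×10⁻⁴ K⁻¹
Layer 1: 3×10⁻⁴ × 200 × 0.78 = 0.04680 m
200–850 m: 650 × 2×10⁻⁴ × 0.67 = 0.08710 m
Layer 3: 0.89×10⁻⁴ × 0.66 × 1400 = 0.082236 m
Δh = 0.04680 + 0.08710 + 0.082236 = 0.216136 m ≈ 216 mm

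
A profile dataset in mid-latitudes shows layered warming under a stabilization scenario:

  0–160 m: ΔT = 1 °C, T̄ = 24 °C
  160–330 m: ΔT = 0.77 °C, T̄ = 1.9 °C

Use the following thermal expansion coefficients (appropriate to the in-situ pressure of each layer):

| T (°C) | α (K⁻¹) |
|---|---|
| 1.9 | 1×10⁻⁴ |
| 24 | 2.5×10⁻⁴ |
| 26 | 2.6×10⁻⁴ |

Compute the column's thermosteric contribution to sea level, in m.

Δh = 0.053 m

Layer 1 at 24 °C → α = 2.5×10⁻⁴ K⁻¹
Layer 2 at 1.9 °C → α = 1×10⁻⁴ K⁻¹
Layer 1: 2.5×10⁻⁴ × 1 × 160 = 0.04000 m
Layer 2: 0.77 × 1×10⁻⁴ × 170 = 0.01309 m
Δh = 0.04000 + 0.01309 = 0.05309 m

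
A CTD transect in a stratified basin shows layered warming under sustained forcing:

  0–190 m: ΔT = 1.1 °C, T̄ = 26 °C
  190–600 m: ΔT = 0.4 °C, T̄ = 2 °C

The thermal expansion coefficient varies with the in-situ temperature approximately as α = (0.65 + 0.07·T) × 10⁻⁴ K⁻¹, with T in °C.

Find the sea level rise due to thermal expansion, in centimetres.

6.46 cm of thermosteric rise

Layer 1: α = (0.65 + 0.07×26)×10⁻⁴ = 2.47×10⁻⁴ K⁻¹
Layer 2: α = (0.65 + 0.07×2)×10⁻⁴ = 0.79×10⁻⁴ K⁻¹
2.47×10⁻⁴ × 1.1 × 190 = 0.051623 m
0.4 × 0.79×10⁻⁴ × 410 = 0.012956 m
Δh = 0.051623 + 0.012956 = 0.064579 m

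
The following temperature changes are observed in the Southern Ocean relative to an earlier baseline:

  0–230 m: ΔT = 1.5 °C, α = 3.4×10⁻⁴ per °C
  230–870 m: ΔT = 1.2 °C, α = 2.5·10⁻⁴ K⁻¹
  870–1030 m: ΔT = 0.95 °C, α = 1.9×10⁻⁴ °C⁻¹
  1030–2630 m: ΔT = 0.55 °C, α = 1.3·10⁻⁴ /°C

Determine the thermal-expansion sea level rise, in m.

about 0.453 m

Layer 1: 1.5 × 230 × 3.4×10⁻⁴ = 0.11730 m
230–870 m: 1.2 × 640 × 2.5×10⁻⁴ = 0.19200 m
Layer 3: 1.9×10⁻⁴ × 160 × 0.95 = 0.02888 m
Layer 4: 0.55 × 1600 × 1.3×10⁻⁴ = 0.11440 m
Δh = 0.11730 + 0.19200 + 0.02888 + 0.11440 = 0.45258 m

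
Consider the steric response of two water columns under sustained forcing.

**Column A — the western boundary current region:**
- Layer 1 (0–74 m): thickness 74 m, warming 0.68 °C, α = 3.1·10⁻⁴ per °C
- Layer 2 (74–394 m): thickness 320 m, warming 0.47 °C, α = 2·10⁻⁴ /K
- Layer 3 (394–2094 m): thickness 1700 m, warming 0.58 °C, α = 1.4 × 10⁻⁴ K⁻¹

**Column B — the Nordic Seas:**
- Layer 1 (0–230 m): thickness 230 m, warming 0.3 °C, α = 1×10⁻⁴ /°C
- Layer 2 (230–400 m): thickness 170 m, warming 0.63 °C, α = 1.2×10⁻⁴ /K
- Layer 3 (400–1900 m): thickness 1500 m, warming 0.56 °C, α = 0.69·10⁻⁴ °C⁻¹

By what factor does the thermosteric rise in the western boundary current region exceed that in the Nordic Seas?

A 0–74 m: 74 × 0.68 × 3.1×10⁻⁴ = 0.0155992 m
A Layer 2: 2×10⁻⁴ × 0.47 × 320 = 0.03008 m
A Layer 3: 0.58 × 1.4×10⁻⁴ × 1700 = 0.13804 m
A total: 0.1837192 m
B 0–230 m: 230 × 0.3 × 1×10⁻⁴ = 0.00690 m
B Layer 2: 170 × 0.63 × 1.2×10⁻⁴ = 0.012852 m
B 0.69×10⁻⁴ × 1500 × 0.56 = 0.05796 m
B total: 0.077712 m
Ratio: 0.1837192 / 0.077712 ≈ 2.364

a factor of 2.36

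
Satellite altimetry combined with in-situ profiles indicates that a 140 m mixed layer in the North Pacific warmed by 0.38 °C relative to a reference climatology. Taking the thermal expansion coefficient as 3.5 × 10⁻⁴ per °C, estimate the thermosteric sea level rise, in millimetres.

18.6 mm of thermosteric rise

Δh = αΔT·H = 3.5×10⁻⁴ × 0.38 × 140 = 0.01862 m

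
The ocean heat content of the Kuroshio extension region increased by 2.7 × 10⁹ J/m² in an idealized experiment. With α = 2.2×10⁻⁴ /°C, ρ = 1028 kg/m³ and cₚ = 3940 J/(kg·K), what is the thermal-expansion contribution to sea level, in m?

Δh ≈ 0.147 m

Δh = αQ/(ρcₚ) = 2.2×10⁻⁴ × 2.7×10⁹ / (1028 × 3940) ≈ 0.14666 m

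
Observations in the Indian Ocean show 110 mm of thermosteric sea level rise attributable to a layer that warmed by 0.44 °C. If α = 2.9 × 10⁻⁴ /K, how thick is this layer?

862 m

H = Δh/(αΔT) = 0.11 / (2.9×10⁻⁴ × 0.44) ≈ 862.1 m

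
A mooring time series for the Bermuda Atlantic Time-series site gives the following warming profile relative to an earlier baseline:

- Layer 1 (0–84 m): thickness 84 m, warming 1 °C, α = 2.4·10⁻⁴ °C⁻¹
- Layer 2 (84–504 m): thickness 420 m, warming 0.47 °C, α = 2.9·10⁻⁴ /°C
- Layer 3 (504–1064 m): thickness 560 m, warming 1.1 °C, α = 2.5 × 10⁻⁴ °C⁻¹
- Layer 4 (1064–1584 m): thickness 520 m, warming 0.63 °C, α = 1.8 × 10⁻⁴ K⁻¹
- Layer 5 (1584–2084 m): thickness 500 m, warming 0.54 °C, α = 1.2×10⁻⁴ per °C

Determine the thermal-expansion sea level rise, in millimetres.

0–84 m: 2.4×10⁻⁴ × 1 × 84 = 0.02016 m
Layer 2: 0.47 × 420 × 2.9×10⁻⁴ = 0.057246 m
Layer 3: 2.5×10⁻⁴ × 1.1 × 560 = 0.15400 m
Layer 4: 0.63 × 1.8×10⁻⁴ × 520 = 0.058968 m
0.54 × 500 × 1.2×10⁻⁴ = 0.03240 m
Δh = 0.02016 + 0.057246 + 0.15400 + 0.058968 + 0.03240 = 0.322774 m

320 mm of thermosteric rise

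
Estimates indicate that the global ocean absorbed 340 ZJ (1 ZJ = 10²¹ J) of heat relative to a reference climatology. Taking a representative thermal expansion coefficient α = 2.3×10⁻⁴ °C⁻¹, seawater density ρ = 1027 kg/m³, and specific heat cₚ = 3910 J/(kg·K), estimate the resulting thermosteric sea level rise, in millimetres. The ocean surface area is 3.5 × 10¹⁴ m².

Per unit area: Q = 340×10²¹ / (3.5×10¹⁴) ≈ 9.714×10⁸ J/m²
Δh = αQ/(ρcₚ) = 2.3×10⁻⁴ × 9.714×10⁸ / (1027 × 3910) ≈ 0.055639 m

55.6 mm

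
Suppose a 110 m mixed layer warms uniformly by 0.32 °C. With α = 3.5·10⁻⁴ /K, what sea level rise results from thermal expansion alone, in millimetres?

Δh = αΔT·H = 3.5×10⁻⁴ × 0.32 × 110 = 0.01232 m

12 mm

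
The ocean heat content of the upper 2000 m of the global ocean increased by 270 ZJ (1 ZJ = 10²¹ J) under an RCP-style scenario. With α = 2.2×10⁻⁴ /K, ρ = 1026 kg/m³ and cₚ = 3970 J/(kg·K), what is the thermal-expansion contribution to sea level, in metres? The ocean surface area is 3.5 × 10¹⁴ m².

Per unit area: Q = 270×10²¹ / (3.5×10¹⁴) ≈ 7.714×10⁸ J/m²
Δh = αQ/(ρcₚ) = 2.2×10⁻⁴ × 7.714×10⁸ / (1026 × 3970) ≈ 0.041664 m

Δh ≈ 0.0417 m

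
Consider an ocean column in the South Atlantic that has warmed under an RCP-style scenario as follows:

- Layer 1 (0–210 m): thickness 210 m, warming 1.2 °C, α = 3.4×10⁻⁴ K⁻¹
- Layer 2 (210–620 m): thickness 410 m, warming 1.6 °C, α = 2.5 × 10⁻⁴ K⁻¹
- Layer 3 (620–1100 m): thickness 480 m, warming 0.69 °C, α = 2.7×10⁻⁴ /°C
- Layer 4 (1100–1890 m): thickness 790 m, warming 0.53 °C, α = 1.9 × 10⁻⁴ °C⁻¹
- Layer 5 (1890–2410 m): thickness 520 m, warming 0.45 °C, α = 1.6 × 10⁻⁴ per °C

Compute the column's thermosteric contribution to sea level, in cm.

Layer 1: 1.2 × 210 × 3.4×10⁻⁴ = 0.08568 m
1.6 × 2.5×10⁻⁴ × 410 = 0.16400 m
480 × 2.7×10⁻⁴ × 0.69 = 0.089424 m
Layer 4: 1.9×10⁻⁴ × 790 × 0.53 = 0.079553 m
Layer 5: 1.6×10⁻⁴ × 520 × 0.45 = 0.03744 m
Δh = 0.08568 + 0.16400 + 0.089424 + 0.079553 + 0.03744 = 0.456097 m

Δh = 45.6 cm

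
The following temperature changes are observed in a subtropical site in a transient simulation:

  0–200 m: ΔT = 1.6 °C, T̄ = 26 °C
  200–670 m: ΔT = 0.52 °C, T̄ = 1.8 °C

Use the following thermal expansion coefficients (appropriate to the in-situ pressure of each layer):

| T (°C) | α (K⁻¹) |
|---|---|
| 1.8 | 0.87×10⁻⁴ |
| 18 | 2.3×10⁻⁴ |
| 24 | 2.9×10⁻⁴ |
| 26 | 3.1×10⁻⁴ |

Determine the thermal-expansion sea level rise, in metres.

Layer 1 at 26 °C → α = 3.1×10⁻⁴ K⁻¹
Layer 2 at 1.8 °C → α = 0.87×10⁻⁴ K⁻¹
0–200 m: 200 × 3.1×10⁻⁴ × 1.6 = 0.09920 m
0.87×10⁻⁴ × 470 × 0.52 = 0.0212628 m
Δh = 0.09920 + 0.0212628 = 0.1204628 m

Δh ≈ 0.120 m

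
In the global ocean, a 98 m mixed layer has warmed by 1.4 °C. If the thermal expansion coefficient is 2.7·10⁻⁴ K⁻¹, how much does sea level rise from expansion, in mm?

Δh = αΔT·H = 2.7×10⁻⁴ × 1.4 × 98 = 0.037044 m

37.0 mm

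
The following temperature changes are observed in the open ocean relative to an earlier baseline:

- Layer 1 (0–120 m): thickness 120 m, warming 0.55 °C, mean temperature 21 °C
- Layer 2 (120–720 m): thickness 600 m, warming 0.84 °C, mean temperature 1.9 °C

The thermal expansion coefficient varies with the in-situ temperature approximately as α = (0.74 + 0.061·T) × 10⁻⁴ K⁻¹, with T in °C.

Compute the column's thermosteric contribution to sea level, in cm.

5.6 cm of thermosteric rise

Layer 1: α = (0.74 + 0.061×21)×10⁻⁴ = 2.021×10⁻⁴ K⁻¹
Layer 2: α = (0.74 + 0.061×1.9)×10⁻⁴ = 0.8559×10⁻⁴ K⁻¹
120 × 2.021×10⁻⁴ × 0.55 = 0.0133386 m
120–720 m: 600 × 0.8559×10⁻⁴ × 0.84 = 0.04313736 m
Δh = 0.0133386 + 0.04313736 = 0.05647596 m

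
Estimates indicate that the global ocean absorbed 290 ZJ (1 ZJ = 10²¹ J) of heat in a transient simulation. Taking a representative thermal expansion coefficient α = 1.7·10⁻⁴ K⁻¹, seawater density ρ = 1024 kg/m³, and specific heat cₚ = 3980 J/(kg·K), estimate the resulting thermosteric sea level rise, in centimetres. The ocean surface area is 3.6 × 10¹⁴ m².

Per unit area: Q = 290×10²¹ / (3.6×10¹⁴) ≈ 8.056×10⁸ J/m²
Δh = αQ/(ρcₚ) = 1.7×10⁻⁴ × 8.056×10⁸ / (1024 × 3980) ≈ 0.033604 m

Δh ≈ 3.36 cm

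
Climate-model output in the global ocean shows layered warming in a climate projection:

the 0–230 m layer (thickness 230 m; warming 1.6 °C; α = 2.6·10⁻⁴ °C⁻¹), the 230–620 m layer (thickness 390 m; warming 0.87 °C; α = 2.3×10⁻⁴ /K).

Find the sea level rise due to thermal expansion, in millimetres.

170 mm of thermosteric rise

1.6 × 230 × 2.6×10⁻⁴ = 0.09568 m
Layer 2: 0.87 × 390 × 2.3×10⁻⁴ = 0.078039 m
Δh = 0.09568 + 0.078039 = 0.173719 m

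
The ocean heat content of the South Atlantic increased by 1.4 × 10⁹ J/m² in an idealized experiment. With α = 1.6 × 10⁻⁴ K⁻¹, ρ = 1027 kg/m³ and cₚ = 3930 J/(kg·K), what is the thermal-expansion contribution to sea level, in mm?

55 mm

Δh = αQ/(ρcₚ) = 1.6×10⁻⁴ × 1.4×10⁹ / (1027 × 3930) ≈ 0.055499 m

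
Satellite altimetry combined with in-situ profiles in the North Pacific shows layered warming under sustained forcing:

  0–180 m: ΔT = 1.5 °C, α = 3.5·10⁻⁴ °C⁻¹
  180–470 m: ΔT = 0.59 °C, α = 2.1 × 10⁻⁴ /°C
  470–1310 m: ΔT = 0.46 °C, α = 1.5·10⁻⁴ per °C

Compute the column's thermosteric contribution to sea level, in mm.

Δh ≈ 188 mm

Layer 1: 3.5×10⁻⁴ × 1.5 × 180 = 0.09450 m
180–470 m: 2.1×10⁻⁴ × 0.59 × 290 = 0.035931 m
1.5×10⁻⁴ × 0.46 × 840 = 0.05796 m
Δh = 0.09450 + 0.035931 + 0.05796 = 0.188391 m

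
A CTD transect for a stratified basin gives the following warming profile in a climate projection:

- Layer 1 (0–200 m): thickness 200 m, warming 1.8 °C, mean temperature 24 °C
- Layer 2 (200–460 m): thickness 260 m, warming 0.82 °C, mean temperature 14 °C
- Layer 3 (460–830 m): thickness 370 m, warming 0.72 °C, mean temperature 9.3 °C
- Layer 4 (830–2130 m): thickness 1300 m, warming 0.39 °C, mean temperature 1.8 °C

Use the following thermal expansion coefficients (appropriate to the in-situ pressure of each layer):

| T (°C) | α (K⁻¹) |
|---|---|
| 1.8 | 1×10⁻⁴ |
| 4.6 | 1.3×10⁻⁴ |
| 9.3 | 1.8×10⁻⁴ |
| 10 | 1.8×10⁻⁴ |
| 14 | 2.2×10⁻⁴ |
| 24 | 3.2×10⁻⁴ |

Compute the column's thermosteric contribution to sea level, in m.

Layer 1 at 24 °C → α = 3.2×10⁻⁴ K⁻¹
Layer 2 at 14 °C → α = 2.2×10⁻⁴ K⁻¹
Layer 3 at 9.3 °C → α = 1.8×10⁻⁴ K⁻¹
Layer 4 at 1.8 °C → α = 1×10⁻⁴ K⁻¹
0–200 m: 1.8 × 3.2×10⁻⁴ × 200 = 0.11520 m
2.2×10⁻⁴ × 0.82 × 260 = 0.046904 m
Layer 3: 1.8×10⁻⁴ × 370 × 0.72 = 0.047952 m
Layer 4: 1×10⁻⁴ × 0.39 × 1300 = 0.05070 m
Δh = 0.11520 + 0.046904 + 0.047952 + 0.05070 = 0.260756 m ≈ 0.261 m

Δh = 0.261 m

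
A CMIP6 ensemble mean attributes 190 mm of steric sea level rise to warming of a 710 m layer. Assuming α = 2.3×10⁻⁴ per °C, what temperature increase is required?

ΔT ≈ 1.2 K

ΔT = Δh/(αH) = 0.19 / (2.3×10⁻⁴ × 710) ≈ 1.164 K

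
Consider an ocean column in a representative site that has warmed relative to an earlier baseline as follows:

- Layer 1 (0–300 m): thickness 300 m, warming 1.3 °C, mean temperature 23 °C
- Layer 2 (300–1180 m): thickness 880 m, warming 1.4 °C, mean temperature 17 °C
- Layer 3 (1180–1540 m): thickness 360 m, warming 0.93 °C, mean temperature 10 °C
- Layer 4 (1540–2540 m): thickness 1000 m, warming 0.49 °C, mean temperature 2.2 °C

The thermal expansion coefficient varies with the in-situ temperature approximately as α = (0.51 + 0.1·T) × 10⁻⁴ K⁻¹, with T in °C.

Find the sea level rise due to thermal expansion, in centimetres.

about 46.8 cm

Layer 1: α = (0.51 + 0.1×23)×10⁻⁴ = 2.81×10⁻⁴ K⁻¹
Layer 2: α = (0.51 + 0.1×17)×10⁻⁴ = 2.21×10⁻⁴ K⁻¹
Layer 3: α = (0.51 + 0.1×10)×10⁻⁴ = 1.51×10⁻⁴ K⁻¹
Layer 4: α = (0.51 + 0.1×2.2)×10⁻⁴ = 0.73×10⁻⁴ K⁻¹
0–300 m: 300 × 1.3 × 2.81×10⁻⁴ = 0.10959 m
300–1180 m: 880 × 2.21×10⁻⁴ × 1.4 = 0.272272 m
360 × 0.93 × 1.51×10⁻⁴ = 0.0505548 m
1540–2540 m: 0.49 × 1000 × 0.73×10⁻⁴ = 0.03577 m
Δh = 0.10959 + 0.272272 + 0.0505548 + 0.03577 = 0.4681868 m ≈ 46.8 cm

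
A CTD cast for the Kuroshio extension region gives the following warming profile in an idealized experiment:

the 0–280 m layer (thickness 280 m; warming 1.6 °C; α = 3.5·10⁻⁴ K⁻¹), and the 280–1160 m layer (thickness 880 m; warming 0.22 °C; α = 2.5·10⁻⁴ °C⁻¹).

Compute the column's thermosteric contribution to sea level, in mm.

205 mm

0–280 m: 280 × 1.6 × 3.5×10⁻⁴ = 0.15680 m
880 × 2.5×10⁻⁴ × 0.22 = 0.04840 m
Δh = 0.15680 + 0.04840 = 0.20520 m ≈ 205 mm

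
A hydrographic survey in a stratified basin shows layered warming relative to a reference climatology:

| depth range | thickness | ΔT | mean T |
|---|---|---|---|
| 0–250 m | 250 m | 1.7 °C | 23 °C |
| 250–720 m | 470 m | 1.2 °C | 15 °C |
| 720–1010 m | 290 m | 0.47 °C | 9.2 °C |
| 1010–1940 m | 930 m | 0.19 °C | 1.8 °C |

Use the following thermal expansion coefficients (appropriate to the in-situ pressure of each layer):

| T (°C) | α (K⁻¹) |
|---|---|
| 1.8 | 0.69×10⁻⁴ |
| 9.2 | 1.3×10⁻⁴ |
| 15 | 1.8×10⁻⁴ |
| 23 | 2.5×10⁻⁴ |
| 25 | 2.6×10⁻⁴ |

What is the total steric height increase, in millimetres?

240 mm of thermosteric rise

Layer 1 at 23 °C → α = 2.5×10⁻⁴ K⁻¹
Layer 2 at 15 °C → α = 1.8×10⁻⁴ K⁻¹
Layer 3 at 9.2 °C → α = 1.3×10⁻⁴ K⁻¹
Layer 4 at 1.8 °C → α = 0.69×10⁻⁴ K⁻¹
Layer 1: 1.7 × 2.5×10⁻⁴ × 250 = 0.10625 m
1.8×10⁻⁴ × 470 × 1.2 = 0.10152 m
720–1010 m: 290 × 1.3×10⁻⁴ × 0.47 = 0.017719 m
1010–1940 m: 930 × 0.19 × 0.69×10⁻⁴ = 0.0121923 m
Δh = 0.10625 + 0.10152 + 0.017719 + 0.0121923 = 0.2376813 m ≈ 240 mm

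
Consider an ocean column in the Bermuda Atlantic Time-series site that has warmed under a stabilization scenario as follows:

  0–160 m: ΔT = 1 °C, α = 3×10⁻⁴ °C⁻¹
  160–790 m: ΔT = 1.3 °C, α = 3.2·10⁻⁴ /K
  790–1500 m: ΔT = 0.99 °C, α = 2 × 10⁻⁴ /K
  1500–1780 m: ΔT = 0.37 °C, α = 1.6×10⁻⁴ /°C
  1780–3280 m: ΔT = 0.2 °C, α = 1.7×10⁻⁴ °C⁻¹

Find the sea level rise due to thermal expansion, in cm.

Δh = 51.8 cm

1 × 3×10⁻⁴ × 160 = 0.04800 m
3.2×10⁻⁴ × 630 × 1.3 = 0.26208 m
2×10⁻⁴ × 710 × 0.99 = 0.14058 m
280 × 0.37 × 1.6×10⁻⁴ = 0.016576 m
1.7×10⁻⁴ × 0.2 × 1500 = 0.05100 m
Δh = 0.04800 + 0.26208 + 0.14058 + 0.016576 + 0.05100 = 0.518236 m ≈ 51.8 cm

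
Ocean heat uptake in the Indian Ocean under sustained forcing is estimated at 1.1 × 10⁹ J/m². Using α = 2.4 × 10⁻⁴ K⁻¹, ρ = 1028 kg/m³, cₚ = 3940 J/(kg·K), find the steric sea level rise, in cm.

Δh = αQ/(ρcₚ) = 2.4×10⁻⁴ × 1.1×10⁹ / (1028 × 3940) ≈ 0.06518 m

Δh = 6.52 cm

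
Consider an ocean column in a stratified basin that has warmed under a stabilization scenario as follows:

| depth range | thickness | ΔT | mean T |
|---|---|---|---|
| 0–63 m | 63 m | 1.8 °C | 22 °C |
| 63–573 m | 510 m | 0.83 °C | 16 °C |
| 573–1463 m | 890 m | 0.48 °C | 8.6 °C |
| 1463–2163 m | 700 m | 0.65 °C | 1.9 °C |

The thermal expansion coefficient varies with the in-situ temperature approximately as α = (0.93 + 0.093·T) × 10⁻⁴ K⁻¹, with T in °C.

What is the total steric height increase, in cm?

Layer 1: α = (0.93 + 0.093×22)×10⁻⁴ = 2.976×10⁻⁴ K⁻¹
Layer 2: α = (0.93 + 0.093×16)×10⁻⁴ = 2.418×10⁻⁴ K⁻¹
Layer 3: α = (0.93 + 0.093×8.6)×10⁻⁴ = 1.7298×10⁻⁴ K⁻¹
Layer 4: α = (0.93 + 0.093×1.9)×10⁻⁴ = 1.1067×10⁻⁴ K⁻¹
Layer 1: 63 × 1.8 × 2.976×10⁻⁴ = 0.03374784 m
63–573 m: 2.418×10⁻⁴ × 0.83 × 510 = 0.10235394 m
1.7298×10⁻⁴ × 890 × 0.48 = 0.073897056 m
0.65 × 1.1067×10⁻⁴ × 700 = 0.05035485 m
Δh = 0.03374784 + 0.10235394 + 0.073897056 + 0.05035485 = 0.260353686 m

Δh = 26.0 cm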